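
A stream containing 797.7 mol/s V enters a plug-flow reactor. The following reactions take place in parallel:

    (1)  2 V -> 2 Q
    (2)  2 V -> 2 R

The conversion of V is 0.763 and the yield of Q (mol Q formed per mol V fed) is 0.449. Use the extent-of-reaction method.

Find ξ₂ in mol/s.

ξ₂ = 125 mol/s

Yield of Q: 2ξ₁ / 797.7 = 0.449 → ξ₁ = 179.1 mol/s.
Conversion of V: 2ξ₁ + 2ξ₂ = 0.763 × 797.7 = 608.6 → ξ₂ = 125.2 mol/s.
Outlet amounts (n = n₀ + Σ ν·ξ):
  V: 797.7 − 2(179.1) − 2(125.2) = 189.1
  Q: 0 + 2(179.1) = 358.2
  R: 0 + 2(125.2) = 250.5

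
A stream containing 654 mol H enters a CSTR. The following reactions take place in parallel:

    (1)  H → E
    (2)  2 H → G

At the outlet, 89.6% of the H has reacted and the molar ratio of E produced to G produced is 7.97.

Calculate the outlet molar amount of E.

Conversion of H: H consumed = 0.896 × 654 = 586 mol = 1ξ₁ + 2ξ₂.
Selectivity: 1ξ₁ / (1ξ₂) = 7.97 → ξ₁ = 7.97 ξ₂.
Substitute: (1·7.97 + 2) ξ₂ = 586 → ξ₂ = 58.77 mol, ξ₁ = 468.4 mol.
Outlet amounts (n = n₀ + Σ ν·ξ):
  H: 654 − 1(468.4) − 2(58.77) = 68.02
  E: 0 + 1(468.4) = 468.4
  G: 0 + 1(58.77) = 58.77

468 mol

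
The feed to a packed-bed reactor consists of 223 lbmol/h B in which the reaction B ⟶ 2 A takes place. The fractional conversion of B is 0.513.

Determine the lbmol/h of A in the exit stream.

229 lbmol/h

B reacted = 0.513 × 223 = 114.4 lbmol/h; ν_B = −1, so ξ = 114.4/1 = 114.4 lbmol/h.
Outlet amounts (n = n₀ + ν ξ):
  B: 223 − 1(114.4) = 108.6
  A: 0 + 2(114.4) = 228.8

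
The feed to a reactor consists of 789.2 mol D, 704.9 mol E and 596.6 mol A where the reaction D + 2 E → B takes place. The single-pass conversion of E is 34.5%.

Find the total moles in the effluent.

1850 mol

E reacted = 0.345 × 704.9 = 243.2 mol; ν_E = −2, so ξ = 243.2/2 = 121.6 mol.
Outlet amounts (n = n₀ + ν ξ):
  D: 789.2 − 1(121.6) = 667.6
  E: 704.9 − 2(121.6) = 461.7
  B: 0 + 1(121.6) = 121.6
  A: 596.6 (inert)
Total out = 667.6 + 461.7 + 121.6 + 596.6 = 1848 mol.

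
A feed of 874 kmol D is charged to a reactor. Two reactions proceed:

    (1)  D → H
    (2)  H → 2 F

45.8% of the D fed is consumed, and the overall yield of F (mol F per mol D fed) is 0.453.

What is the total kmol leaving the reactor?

1070 kmol

Conversion of D: D consumed = 1ξ₁ = 0.458 × 874 → ξ₁ = 400.3 kmol.
Yield of F: 2ξ₂ / 874 = 0.453 → ξ₂ = 198 kmol.
Outlet amounts (n = n₀ + Σ ν·ξ):
  D: 874 − 1(400.3) = 473.7
  H: 0 + 1(400.3) − 1(198) = 202.3
  F: 0 + 2(198) = 395.9
Total out = 473.7 + 202.3 + 395.9 = 1072 kmol.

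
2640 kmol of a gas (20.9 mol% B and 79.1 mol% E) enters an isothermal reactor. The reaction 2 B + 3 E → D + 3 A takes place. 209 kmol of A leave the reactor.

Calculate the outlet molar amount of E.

For A: n = n₀ + 3ξ → 209 = 0 + 3ξ, giving ξ = 69.67 kmol.
Outlet amounts (n = n₀ + ν ξ):
  B: 551.8 − 2(69.67) = 412.4
  E: 2088 − 3(69.67) = 1879
  D: 0 + 1(69.67) = 69.67
  A: 0 + 3(69.67) = 209

1880 kmol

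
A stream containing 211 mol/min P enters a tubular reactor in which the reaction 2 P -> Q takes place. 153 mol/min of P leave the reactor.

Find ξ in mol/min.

ξ = 29 mol/min

For P: n = n₀ − 2ξ → 153 = 211 − 2ξ, giving ξ = 29 mol/min.
Outlet amounts (n = n₀ + ν ξ):
  P: 211 − 2(29) = 153
  Q: 0 + 1(29) = 29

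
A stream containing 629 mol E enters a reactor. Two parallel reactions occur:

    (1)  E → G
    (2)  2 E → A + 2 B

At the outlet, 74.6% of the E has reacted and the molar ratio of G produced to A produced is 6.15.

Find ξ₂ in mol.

Conversion of E: E consumed = 0.746 × 629 = 469.2 mol = 1ξ₁ + 2ξ₂.
Selectivity: 1ξ₁ / (1ξ₂) = 6.15 → ξ₁ = 6.15 ξ₂.
Substitute: (1·6.15 + 2) ξ₂ = 469.2 → ξ₂ = 57.57 mol, ξ₁ = 354.1 mol.
Outlet amounts (n = n₀ + Σ ν·ξ):
  E: 629 − 1(354.1) − 2(57.57) = 159.8
  G: 0 + 1(354.1) = 354.1
  A: 0 + 1(57.57) = 57.57
  B: 0 + 2(57.57) = 115.1

ξ₂ = 57.6 mol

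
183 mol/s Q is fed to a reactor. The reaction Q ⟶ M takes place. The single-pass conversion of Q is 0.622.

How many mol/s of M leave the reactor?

Q reacted = 0.622 × 183 = 113.8 mol/s; ν_Q = −1, so ξ = 113.8/1 = 113.8 mol/s.
Outlet amounts (n = n₀ + ν ξ):
  Q: 183 − 1(113.8) = 69.17
  M: 0 + 1(113.8) = 113.8

114 mol/s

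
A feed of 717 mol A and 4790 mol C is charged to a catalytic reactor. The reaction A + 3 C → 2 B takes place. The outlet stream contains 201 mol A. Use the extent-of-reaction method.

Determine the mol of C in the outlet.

3240 mol

For A: n = n₀ − 1ξ → 201 = 717 − 1ξ, giving ξ = 516 mol.
Outlet amounts (n = n₀ + ν ξ):
  A: 717 − 1(516) = 201
  C: 4790 − 3(516) = 3242
  B: 0 + 2(516) = 1032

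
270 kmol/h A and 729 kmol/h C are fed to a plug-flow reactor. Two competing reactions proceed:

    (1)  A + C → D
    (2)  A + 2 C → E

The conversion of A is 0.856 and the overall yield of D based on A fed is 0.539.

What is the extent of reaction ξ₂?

ξ₂ = 85.6 kmol/h

Yield of D: 1ξ₁ / 270 = 0.539 → ξ₁ = 145.5 kmol/h.
Conversion of A: 1ξ₁ + 1ξ₂ = 0.856 × 270 = 231.1 → ξ₂ = 85.59 kmol/h.
Outlet amounts (n = n₀ + Σ ν·ξ):
  A: 270 − 1(145.5) − 1(85.59) = 38.88
  C: 729 − 1(145.5) − 2(85.59) = 412.3
  D: 0 + 1(145.5) = 145.5
  E: 0 + 1(85.59) = 85.59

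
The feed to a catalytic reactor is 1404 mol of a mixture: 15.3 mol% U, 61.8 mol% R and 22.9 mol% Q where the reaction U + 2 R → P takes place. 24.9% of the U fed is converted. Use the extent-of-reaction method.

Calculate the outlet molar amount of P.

U reacted = 0.249 × 214.8 = 53.49 mol; ν_U = −1, so ξ = 53.49/1 = 53.49 mol.
Outlet amounts (n = n₀ + ν ξ):
  U: 214.8 − 1(53.49) = 161.3
  R: 867.7 − 2(53.49) = 760.7
  P: 0 + 1(53.49) = 53.49
  Q: 321.5 (inert)

53.5 mol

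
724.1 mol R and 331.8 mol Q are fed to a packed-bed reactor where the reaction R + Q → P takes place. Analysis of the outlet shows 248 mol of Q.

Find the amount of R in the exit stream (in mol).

640 mol

For Q: n = n₀ − 1ξ → 248 = 331.8 − 1ξ, giving ξ = 83.8 mol.
Outlet amounts (n = n₀ + ν ξ):
  R: 724.1 − 1(83.8) = 640.3
  Q: 331.8 − 1(83.8) = 248
  P: 0 + 1(83.8) = 83.8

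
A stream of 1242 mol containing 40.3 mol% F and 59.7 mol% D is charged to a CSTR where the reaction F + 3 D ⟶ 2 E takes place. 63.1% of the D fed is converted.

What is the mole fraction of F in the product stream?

D reacted = 0.631 × 741.5 = 467.9 mol; ν_D = −3, so ξ = 467.9/3 = 156 mol.
Outlet amounts (n = n₀ + ν ξ):
  F: 500.5 − 1(156) = 344.6
  D: 741.5 − 3(156) = 273.6
  E: 0 + 2(156) = 311.9
Total out = 930.1 mol; y_F = 344.6 / 930.1 = 0.3705.

0.37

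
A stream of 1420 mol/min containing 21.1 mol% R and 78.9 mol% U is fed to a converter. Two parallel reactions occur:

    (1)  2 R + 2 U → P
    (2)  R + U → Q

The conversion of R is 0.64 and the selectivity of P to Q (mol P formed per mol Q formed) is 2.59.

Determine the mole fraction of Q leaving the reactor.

0.027

Conversion of R: R consumed = 0.64 × 299.6 = 191.8 mol/min = 2ξ₁ + 1ξ₂.
Selectivity: 1ξ₁ / (1ξ₂) = 2.59 → ξ₁ = 2.59 ξ₂.
Substitute: (2·2.59 + 1) ξ₂ = 191.8 → ξ₂ = 31.03 mol/min, ξ₁ = 80.36 mol/min.
Outlet amounts (n = n₀ + Σ ν·ξ):
  R: 299.6 − 2(80.36) − 1(31.03) = 107.9
  U: 1120 − 2(80.36) − 1(31.03) = 928.6
  P: 0 + 1(80.36) = 80.36
  Q: 0 + 1(31.03) = 31.03
Total out = 1148 mol/min; y_Q = 31.03 / 1148 = 0.02703.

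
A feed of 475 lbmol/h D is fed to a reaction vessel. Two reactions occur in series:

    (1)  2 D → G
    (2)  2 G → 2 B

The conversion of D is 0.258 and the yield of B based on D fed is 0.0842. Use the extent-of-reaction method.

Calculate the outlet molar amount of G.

Conversion of D: D consumed = 2ξ₁ = 0.258 × 475 → ξ₁ = 61.27 lbmol/h.
Yield of B: 2ξ₂ / 475 = 0.0842 → ξ₂ = 20 lbmol/h.
Outlet amounts (n = n₀ + Σ ν·ξ):
  D: 475 − 2(61.27) = 352.4
  G: 0 + 1(61.27) − 2(20) = 21.28
  B: 0 + 2(20) = 39.99

21.3 lbmol/h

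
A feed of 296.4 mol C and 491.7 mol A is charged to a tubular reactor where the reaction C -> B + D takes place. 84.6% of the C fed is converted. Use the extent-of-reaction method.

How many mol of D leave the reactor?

251 mol

C reacted = 0.846 × 296.4 = 250.8 mol; ν_C = −1, so ξ = 250.8/1 = 250.8 mol.
Outlet amounts (n = n₀ + ν ξ):
  C: 296.4 − 1(250.8) = 45.65
  B: 0 + 1(250.8) = 250.8
  D: 0 + 1(250.8) = 250.8
  A: 491.7 (inert)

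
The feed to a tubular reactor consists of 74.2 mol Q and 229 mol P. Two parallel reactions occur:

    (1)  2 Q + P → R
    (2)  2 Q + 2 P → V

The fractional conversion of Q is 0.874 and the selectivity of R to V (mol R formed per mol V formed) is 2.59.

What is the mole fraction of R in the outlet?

Conversion of Q: Q consumed = 0.874 × 74.2 = 64.85 mol = 2ξ₁ + 2ξ₂.
Selectivity: 1ξ₁ / (1ξ₂) = 2.59 → ξ₁ = 2.59 ξ₂.
Substitute: (2·2.59 + 2) ξ₂ = 64.85 → ξ₂ = 9.032 mol, ξ₁ = 23.39 mol.
Outlet amounts (n = n₀ + Σ ν·ξ):
  Q: 74.2 − 2(23.39) − 2(9.032) = 9.349
  P: 229 − 1(23.39) − 2(9.032) = 187.5
  R: 0 + 1(23.39) = 23.39
  V: 0 + 1(9.032) = 9.032
Total out = 229.3 mol; y_R = 23.39 / 229.3 = 0.102.

0.102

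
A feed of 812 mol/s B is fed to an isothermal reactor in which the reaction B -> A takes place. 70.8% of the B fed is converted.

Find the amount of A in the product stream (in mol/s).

B reacted = 0.708 × 812 = 574.9 mol/s; ν_B = −1, so ξ = 574.9/1 = 574.9 mol/s.
Outlet amounts (n = n₀ + ν ξ):
  B: 812 − 1(574.9) = 237.1
  A: 0 + 1(574.9) = 574.9

575 mol/s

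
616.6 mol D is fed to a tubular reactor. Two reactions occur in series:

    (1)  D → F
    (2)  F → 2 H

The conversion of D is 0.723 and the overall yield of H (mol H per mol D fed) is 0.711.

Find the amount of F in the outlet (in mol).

227 mol

Conversion of D: D consumed = 1ξ₁ = 0.723 × 616.6 → ξ₁ = 445.8 mol.
Yield of H: 2ξ₂ / 616.6 = 0.711 → ξ₂ = 219.2 mol.
Outlet amounts (n = n₀ + Σ ν·ξ):
  D: 616.6 − 1(445.8) = 170.8
  F: 0 + 1(445.8) − 1(219.2) = 226.6
  H: 0 + 2(219.2) = 438.4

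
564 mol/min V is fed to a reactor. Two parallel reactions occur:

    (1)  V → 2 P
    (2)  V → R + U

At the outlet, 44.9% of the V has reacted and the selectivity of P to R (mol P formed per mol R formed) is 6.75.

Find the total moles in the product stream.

817 mol/min

Conversion of V: V consumed = 0.449 × 564 = 253.2 mol/min = 1ξ₁ + 1ξ₂.
Selectivity: 2ξ₁ / (1ξ₂) = 6.75 → ξ₁ = 3.375 ξ₂.
Substitute: (1·3.375 + 1) ξ₂ = 253.2 → ξ₂ = 57.88 mol/min, ξ₁ = 195.4 mol/min.
Outlet amounts (n = n₀ + Σ ν·ξ):
  V: 564 − 1(195.4) − 1(57.88) = 310.8
  P: 0 + 2(195.4) = 390.7
  R: 0 + 1(57.88) = 57.88
  U: 0 + 1(57.88) = 57.88
Total out = 310.8 + 390.7 + 57.88 + 57.88 = 817.2 mol/min.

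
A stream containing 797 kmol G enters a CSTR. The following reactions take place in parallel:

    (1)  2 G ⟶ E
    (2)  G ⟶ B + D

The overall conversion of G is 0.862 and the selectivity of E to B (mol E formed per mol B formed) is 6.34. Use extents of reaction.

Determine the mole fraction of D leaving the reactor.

Conversion of G: G consumed = 0.862 × 797 = 687 kmol = 2ξ₁ + 1ξ₂.
Selectivity: 1ξ₁ / (1ξ₂) = 6.34 → ξ₁ = 6.34 ξ₂.
Substitute: (2·6.34 + 1) ξ₂ = 687 → ξ₂ = 50.22 kmol, ξ₁ = 318.4 kmol.
Outlet amounts (n = n₀ + Σ ν·ξ):
  G: 797 − 2(318.4) − 1(50.22) = 110
  E: 0 + 1(318.4) = 318.4
  B: 0 + 1(50.22) = 50.22
  D: 0 + 1(50.22) = 50.22
Total out = 528.8 kmol; y_D = 50.22 / 528.8 = 0.09497.

0.095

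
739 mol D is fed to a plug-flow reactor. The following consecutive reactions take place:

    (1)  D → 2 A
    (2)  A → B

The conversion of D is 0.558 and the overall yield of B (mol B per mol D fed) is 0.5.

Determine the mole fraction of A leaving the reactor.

Conversion of D: D consumed = 1ξ₁ = 0.558 × 739 → ξ₁ = 412.4 mol.
Yield of B: 1ξ₂ / 739 = 0.5 → ξ₂ = 369.5 mol.
Outlet amounts (n = n₀ + Σ ν·ξ):
  D: 739 − 1(412.4) = 326.6
  A: 0 + 2(412.4) − 1(369.5) = 455.2
  B: 0 + 1(369.5) = 369.5
Total out = 1151 mol; y_A = 455.2 / 1151 = 0.3954.

0.395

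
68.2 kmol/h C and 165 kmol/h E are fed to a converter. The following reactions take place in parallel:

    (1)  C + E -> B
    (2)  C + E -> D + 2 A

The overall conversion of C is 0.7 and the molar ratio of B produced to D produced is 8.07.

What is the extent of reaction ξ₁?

Conversion of C: C consumed = 0.7 × 68.2 = 47.74 kmol/h = 1ξ₁ + 1ξ₂.
Selectivity: 1ξ₁ / (1ξ₂) = 8.07 → ξ₁ = 8.07 ξ₂.
Substitute: (1·8.07 + 1) ξ₂ = 47.74 → ξ₂ = 5.264 kmol/h, ξ₁ = 42.48 kmol/h.
Outlet amounts (n = n₀ + Σ ν·ξ):
  C: 68.2 − 1(42.48) − 1(5.264) = 20.46
  E: 165 − 1(42.48) − 1(5.264) = 117.3
  B: 0 + 1(42.48) = 42.48
  D: 0 + 1(5.264) = 5.264
  A: 0 + 2(5.264) = 10.53

ξ₁ = 42.5 kmol/h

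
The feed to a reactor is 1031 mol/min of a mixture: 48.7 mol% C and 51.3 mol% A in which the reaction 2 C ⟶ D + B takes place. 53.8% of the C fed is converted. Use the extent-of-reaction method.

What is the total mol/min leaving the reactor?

1030 mol/min

C reacted = 0.538 × 502.1 = 270.1 mol/min; ν_C = −2, so ξ = 270.1/2 = 135.1 mol/min.
Outlet amounts (n = n₀ + ν ξ):
  C: 502.1 − 2(135.1) = 232
  D: 0 + 1(135.1) = 135.1
  B: 0 + 1(135.1) = 135.1
  A: 528.9 (inert)
Total out = 232 + 135.1 + 135.1 + 528.9 = 1031 mol/min.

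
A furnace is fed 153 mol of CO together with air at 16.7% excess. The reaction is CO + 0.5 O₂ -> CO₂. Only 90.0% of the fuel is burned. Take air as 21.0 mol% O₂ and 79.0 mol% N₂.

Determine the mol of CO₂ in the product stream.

Stoichiometric O₂ = 0.5 × 153 = 76.5 mol; O₂ fed = 76.5 × 1.167 = 89.28 mol.
N₂ fed = 89.28 × 79/21 = 335.8 mol.
Fuel reacted = 0.9 × 153 → ξ = 137.7 mol.
Outlet (n = n₀ + ν ξ):
  CO: 153 − 1(137.7) = 15.3
  O₂: 89.28 − 0.5(137.7) = 20.43
  N₂: 335.8 (inert)
  CO₂: 0 + 1(137.7) = 137.7

138 mol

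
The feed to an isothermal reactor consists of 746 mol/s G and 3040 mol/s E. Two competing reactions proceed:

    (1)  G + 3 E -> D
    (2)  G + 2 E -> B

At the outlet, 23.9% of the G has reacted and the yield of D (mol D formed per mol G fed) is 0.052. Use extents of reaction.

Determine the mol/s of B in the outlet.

140 mol/s

Yield of D: 1ξ₁ / 746 = 0.052 → ξ₁ = 38.79 mol/s.
Conversion of G: 1ξ₁ + 1ξ₂ = 0.239 × 746 = 178.3 → ξ₂ = 139.5 mol/s.
Outlet amounts (n = n₀ + Σ ν·ξ):
  G: 746 − 1(38.79) − 1(139.5) = 567.7
  E: 3040 − 3(38.79) − 2(139.5) = 2645
  D: 0 + 1(38.79) = 38.79
  B: 0 + 1(139.5) = 139.5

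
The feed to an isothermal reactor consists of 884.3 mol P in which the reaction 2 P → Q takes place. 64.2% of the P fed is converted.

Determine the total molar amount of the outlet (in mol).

600 mol

P reacted = 0.642 × 884.3 = 567.7 mol; ν_P = −2, so ξ = 567.7/2 = 283.9 mol.
Outlet amounts (n = n₀ + ν ξ):
  P: 884.3 − 2(283.9) = 316.6
  Q: 0 + 1(283.9) = 283.9
Total out = 316.6 + 283.9 = 600.4 mol.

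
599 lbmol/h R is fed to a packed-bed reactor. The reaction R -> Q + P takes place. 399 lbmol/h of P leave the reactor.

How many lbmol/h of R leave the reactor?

For P: n = n₀ + 1ξ → 399 = 0 + 1ξ, giving ξ = 399 lbmol/h.
Outlet amounts (n = n₀ + ν ξ):
  R: 599 − 1(399) = 200
  Q: 0 + 1(399) = 399
  P: 0 + 1(399) = 399

200 lbmol/h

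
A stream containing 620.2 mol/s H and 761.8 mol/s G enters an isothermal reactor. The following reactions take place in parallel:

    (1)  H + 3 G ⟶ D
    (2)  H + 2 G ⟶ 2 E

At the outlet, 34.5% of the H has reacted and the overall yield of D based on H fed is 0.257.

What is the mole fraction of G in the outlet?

0.205

Yield of D: 1ξ₁ / 620.2 = 0.257 → ξ₁ = 159.4 mol/s.
Conversion of H: 1ξ₁ + 1ξ₂ = 0.345 × 620.2 = 214 → ξ₂ = 54.58 mol/s.
Outlet amounts (n = n₀ + Σ ν·ξ):
  H: 620.2 − 1(159.4) − 1(54.58) = 406.2
  G: 761.8 − 3(159.4) − 2(54.58) = 174.5
  D: 0 + 1(159.4) = 159.4
  E: 0 + 2(54.58) = 109.2
Total out = 849.2 mol/s; y_G = 174.5 / 849.2 = 0.2054.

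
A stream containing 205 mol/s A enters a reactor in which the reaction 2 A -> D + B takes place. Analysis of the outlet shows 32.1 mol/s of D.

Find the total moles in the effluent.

For D: n = n₀ + 1ξ → 32.1 = 0 + 1ξ, giving ξ = 32.1 mol/s.
Outlet amounts (n = n₀ + ν ξ):
  A: 205 − 2(32.1) = 140.8
  D: 0 + 1(32.1) = 32.1
  B: 0 + 1(32.1) = 32.1
Total out = 140.8 + 32.1 + 32.1 = 205 mol/s.

205 mol/s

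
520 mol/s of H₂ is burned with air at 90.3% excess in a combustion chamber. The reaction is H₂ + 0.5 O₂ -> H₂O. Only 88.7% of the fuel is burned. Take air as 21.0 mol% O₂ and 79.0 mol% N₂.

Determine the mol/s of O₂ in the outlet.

264 mol/s

Stoichiometric O₂ = 0.5 × 520 = 260 mol/s; O₂ fed = 260 × 1.903 = 494.8 mol/s.
N₂ fed = 494.8 × 79/21 = 1861 mol/s.
Fuel reacted = 0.887 × 520 → ξ = 461.2 mol/s.
Outlet (n = n₀ + ν ξ):
  H₂: 520 − 1(461.2) = 58.76
  O₂: 494.8 − 0.5(461.2) = 264.2
  N₂: 1861 (inert)
  H₂O: 0 + 1(461.2) = 461.2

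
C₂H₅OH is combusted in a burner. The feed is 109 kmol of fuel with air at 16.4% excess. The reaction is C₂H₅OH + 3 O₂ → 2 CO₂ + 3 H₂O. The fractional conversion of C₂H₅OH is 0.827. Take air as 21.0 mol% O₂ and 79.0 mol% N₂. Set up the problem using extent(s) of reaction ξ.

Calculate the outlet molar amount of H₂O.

Stoichiometric O₂ = 3 × 109 = 327 kmol; O₂ fed = 327 × 1.164 = 380.6 kmol.
N₂ fed = 380.6 × 79/21 = 1432 kmol.
Fuel reacted = 0.827 × 109 → ξ = 90.14 kmol.
Outlet (n = n₀ + ν ξ):
  C₂H₅OH: 109 − 1(90.14) = 18.86
  O₂: 380.6 − 3(90.14) = 110.2
  N₂: 1432 (inert)
  CO₂: 0 + 2(90.14) = 180.3
  H₂O: 0 + 3(90.14) = 270.4

270 kmol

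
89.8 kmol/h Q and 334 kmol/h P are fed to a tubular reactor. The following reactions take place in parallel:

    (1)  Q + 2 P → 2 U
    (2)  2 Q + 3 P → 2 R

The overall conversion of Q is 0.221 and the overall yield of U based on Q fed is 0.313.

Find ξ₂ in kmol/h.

ξ₂ = 2.9 kmol/h

Yield of U: 2ξ₁ / 89.8 = 0.313 → ξ₁ = 14.05 kmol/h.
Conversion of Q: 1ξ₁ + 2ξ₂ = 0.221 × 89.8 = 19.85 → ξ₂ = 2.896 kmol/h.
Outlet amounts (n = n₀ + Σ ν·ξ):
  Q: 89.8 − 1(14.05) − 2(2.896) = 69.95
  P: 334 − 2(14.05) − 3(2.896) = 297.2
  U: 0 + 2(14.05) = 28.11
  R: 0 + 2(2.896) = 5.792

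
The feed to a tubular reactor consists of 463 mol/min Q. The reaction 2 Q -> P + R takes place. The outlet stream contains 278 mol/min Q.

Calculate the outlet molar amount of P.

92.5 mol/min

For Q: n = n₀ − 2ξ → 278 = 463 − 2ξ, giving ξ = 92.5 mol/min.
Outlet amounts (n = n₀ + ν ξ):
  Q: 463 − 2(92.5) = 278
  P: 0 + 1(92.5) = 92.5
  R: 0 + 1(92.5) = 92.5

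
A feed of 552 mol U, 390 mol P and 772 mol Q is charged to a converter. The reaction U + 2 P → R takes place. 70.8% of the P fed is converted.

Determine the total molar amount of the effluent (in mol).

P reacted = 0.708 × 390 = 276.1 mol; ν_P = −2, so ξ = 276.1/2 = 138.1 mol.
Outlet amounts (n = n₀ + ν ξ):
  U: 552 − 1(138.1) = 413.9
  P: 390 − 2(138.1) = 113.9
  R: 0 + 1(138.1) = 138.1
  Q: 772 (inert)
Total out = 413.9 + 113.9 + 138.1 + 772 = 1438 mol.

1440 mol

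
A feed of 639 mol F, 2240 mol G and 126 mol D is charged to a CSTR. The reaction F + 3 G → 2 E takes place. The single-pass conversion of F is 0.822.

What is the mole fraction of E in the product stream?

0.537

F reacted = 0.822 × 639 = 525.3 mol; ν_F = −1, so ξ = 525.3/1 = 525.3 mol.
Outlet amounts (n = n₀ + ν ξ):
  F: 639 − 1(525.3) = 113.7
  G: 2240 − 3(525.3) = 664.2
  E: 0 + 2(525.3) = 1051
  D: 126 (inert)
Total out = 1954 mol; y_E = 1051 / 1954 = 0.5375.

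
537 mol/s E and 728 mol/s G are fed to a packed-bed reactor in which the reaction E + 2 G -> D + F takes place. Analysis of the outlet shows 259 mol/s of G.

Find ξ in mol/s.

For G: n = n₀ − 2ξ → 259 = 728 − 2ξ, giving ξ = 234.5 mol/s.
Outlet amounts (n = n₀ + ν ξ):
  E: 537 − 1(234.5) = 302.5
  G: 728 − 2(234.5) = 259
  D: 0 + 1(234.5) = 234.5
  F: 0 + 1(234.5) = 234.5

ξ = 234 mol/s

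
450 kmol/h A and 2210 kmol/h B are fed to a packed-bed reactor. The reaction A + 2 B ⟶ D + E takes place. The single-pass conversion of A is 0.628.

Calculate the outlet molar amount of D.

283 kmol/h

A reacted = 0.628 × 450 = 282.6 kmol/h; ν_A = −1, so ξ = 282.6/1 = 282.6 kmol/h.
Outlet amounts (n = n₀ + ν ξ):
  A: 450 − 1(282.6) = 167.4
  B: 2210 − 2(282.6) = 1645
  D: 0 + 1(282.6) = 282.6
  E: 0 + 1(282.6) = 282.6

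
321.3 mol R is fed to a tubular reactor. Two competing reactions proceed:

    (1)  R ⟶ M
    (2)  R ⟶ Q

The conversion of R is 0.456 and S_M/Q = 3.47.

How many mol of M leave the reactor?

114 mol

Conversion of R: R consumed = 0.456 × 321.3 = 146.5 mol = 1ξ₁ + 1ξ₂.
Selectivity: 1ξ₁ / (1ξ₂) = 3.47 → ξ₁ = 3.47 ξ₂.
Substitute: (1·3.47 + 1) ξ₂ = 146.5 → ξ₂ = 32.78 mol, ξ₁ = 113.7 mol.
Outlet amounts (n = n₀ + Σ ν·ξ):
  R: 321.3 − 1(113.7) − 1(32.78) = 174.8
  M: 0 + 1(113.7) = 113.7
  Q: 0 + 1(32.78) = 32.78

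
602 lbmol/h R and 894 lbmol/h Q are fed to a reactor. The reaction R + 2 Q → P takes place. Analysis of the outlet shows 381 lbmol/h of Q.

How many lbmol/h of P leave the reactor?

For Q: n = n₀ − 2ξ → 381 = 894 − 2ξ, giving ξ = 256.5 lbmol/h.
Outlet amounts (n = n₀ + ν ξ):
  R: 602 − 1(256.5) = 345.5
  Q: 894 − 2(256.5) = 381
  P: 0 + 1(256.5) = 256.5

256 lbmol/h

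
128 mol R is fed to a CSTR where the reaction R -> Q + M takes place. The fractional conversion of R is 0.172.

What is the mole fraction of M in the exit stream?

R reacted = 0.172 × 128 = 22.02 mol; ν_R = −1, so ξ = 22.02/1 = 22.02 mol.
Outlet amounts (n = n₀ + ν ξ):
  R: 128 − 1(22.02) = 106
  Q: 0 + 1(22.02) = 22.02
  M: 0 + 1(22.02) = 22.02
Total out = 150 mol; y_M = 22.02 / 150 = 0.1468.

0.147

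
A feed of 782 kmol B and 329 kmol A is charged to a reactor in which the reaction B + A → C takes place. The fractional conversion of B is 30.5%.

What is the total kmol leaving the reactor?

872 kmol

B reacted = 0.305 × 782 = 238.5 kmol; ν_B = −1, so ξ = 238.5/1 = 238.5 kmol.
Outlet amounts (n = n₀ + ν ξ):
  B: 782 − 1(238.5) = 543.5
  A: 329 − 1(238.5) = 90.49
  C: 0 + 1(238.5) = 238.5
Total out = 543.5 + 90.49 + 238.5 = 872.5 kmol.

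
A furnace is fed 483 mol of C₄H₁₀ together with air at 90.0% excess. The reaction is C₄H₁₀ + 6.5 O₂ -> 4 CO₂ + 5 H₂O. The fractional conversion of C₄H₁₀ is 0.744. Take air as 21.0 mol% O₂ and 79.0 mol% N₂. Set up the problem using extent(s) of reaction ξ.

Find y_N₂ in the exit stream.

Stoichiometric O₂ = 6.5 × 483 = 3140 mol; O₂ fed = 3140 × 1.900 = 5965 mol.
N₂ fed = 5965 × 79/21 = 22440 mol.
Fuel reacted = 0.744 × 483 → ξ = 359.4 mol.
Outlet (n = n₀ + ν ξ):
  C₄H₁₀: 483 − 1(359.4) = 123.6
  O₂: 5965 − 6.5(359.4) = 3629
  N₂: 22440 (inert)
  CO₂: 0 + 4(359.4) = 1437
  H₂O: 0 + 5(359.4) = 1797
Total out = 29430 mol; y_N₂ = 22440 / 29430 = 0.7626.

0.763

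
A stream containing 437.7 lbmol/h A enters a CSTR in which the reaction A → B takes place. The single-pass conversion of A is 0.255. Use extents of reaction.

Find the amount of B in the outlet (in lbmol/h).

A reacted = 0.255 × 437.7 = 111.6 lbmol/h; ν_A = −1, so ξ = 111.6/1 = 111.6 lbmol/h.
Outlet amounts (n = n₀ + ν ξ):
  A: 437.7 − 1(111.6) = 326.1
  B: 0 + 1(111.6) = 111.6

112 lbmol/h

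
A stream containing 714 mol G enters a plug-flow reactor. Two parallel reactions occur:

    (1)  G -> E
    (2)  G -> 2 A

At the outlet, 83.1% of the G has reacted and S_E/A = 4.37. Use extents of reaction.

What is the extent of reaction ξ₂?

ξ₂ = 60.9 mol

Conversion of G: G consumed = 0.831 × 714 = 593.3 mol = 1ξ₁ + 1ξ₂.
Selectivity: 1ξ₁ / (2ξ₂) = 4.37 → ξ₁ = 8.74 ξ₂.
Substitute: (1·8.74 + 1) ξ₂ = 593.3 → ξ₂ = 60.92 mol, ξ₁ = 532.4 mol.
Outlet amounts (n = n₀ + Σ ν·ξ):
  G: 714 − 1(532.4) − 1(60.92) = 120.7
  E: 0 + 1(532.4) = 532.4
  A: 0 + 2(60.92) = 121.8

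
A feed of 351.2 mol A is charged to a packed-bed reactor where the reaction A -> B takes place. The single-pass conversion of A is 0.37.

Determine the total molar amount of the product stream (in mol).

A reacted = 0.37 × 351.2 = 129.9 mol; ν_A = −1, so ξ = 129.9/1 = 129.9 mol.
Outlet amounts (n = n₀ + ν ξ):
  A: 351.2 − 1(129.9) = 221.3
  B: 0 + 1(129.9) = 129.9
Total out = 221.3 + 129.9 = 351.2 mol.

351 mol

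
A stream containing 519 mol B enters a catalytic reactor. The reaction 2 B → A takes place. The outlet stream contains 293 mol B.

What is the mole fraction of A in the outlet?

For B: n = n₀ − 2ξ → 293 = 519 − 2ξ, giving ξ = 113 mol.
Outlet amounts (n = n₀ + ν ξ):
  B: 519 − 2(113) = 293
  A: 0 + 1(113) = 113
Total out = 406 mol; y_A = 113 / 406 = 0.2783.

0.278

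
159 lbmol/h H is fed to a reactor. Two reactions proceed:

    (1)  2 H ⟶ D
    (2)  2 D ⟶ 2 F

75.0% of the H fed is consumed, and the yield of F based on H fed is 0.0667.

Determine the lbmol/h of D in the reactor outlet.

49 lbmol/h

Conversion of H: H consumed = 2ξ₁ = 0.75 × 159 → ξ₁ = 59.62 lbmol/h.
Yield of F: 2ξ₂ / 159 = 0.0667 → ξ₂ = 5.303 lbmol/h.
Outlet amounts (n = n₀ + Σ ν·ξ):
  H: 159 − 2(59.62) = 39.75
  D: 0 + 1(59.62) − 2(5.303) = 49.02
  F: 0 + 2(5.303) = 10.61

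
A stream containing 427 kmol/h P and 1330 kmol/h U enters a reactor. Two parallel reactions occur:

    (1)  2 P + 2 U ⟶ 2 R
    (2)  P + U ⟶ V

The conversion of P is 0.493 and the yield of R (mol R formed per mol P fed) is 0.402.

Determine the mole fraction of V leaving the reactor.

Yield of R: 2ξ₁ / 427 = 0.402 → ξ₁ = 85.83 kmol/h.
Conversion of P: 2ξ₁ + 1ξ₂ = 0.493 × 427 = 210.5 → ξ₂ = 38.86 kmol/h.
Outlet amounts (n = n₀ + Σ ν·ξ):
  P: 427 − 2(85.83) − 1(38.86) = 216.5
  U: 1330 − 2(85.83) − 1(38.86) = 1119
  R: 0 + 2(85.83) = 171.7
  V: 0 + 1(38.86) = 38.86
Total out = 1546 kmol/h; y_V = 38.86 / 1546 = 0.02513.

0.0251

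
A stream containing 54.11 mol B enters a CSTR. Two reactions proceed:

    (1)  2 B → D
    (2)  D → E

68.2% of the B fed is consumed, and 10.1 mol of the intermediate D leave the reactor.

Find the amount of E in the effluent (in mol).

8.35 mol

Conversion of B: B consumed = 2ξ₁ = 0.682 × 54.11 → ξ₁ = 18.45 mol.
D balance: n_D = 0 + 1ξ₁ − 1ξ₂ = 10.1 → ξ₂ = (1·18.45 − 10.1)/1 = 8.352 mol.
Outlet amounts (n = n₀ + Σ ν·ξ):
  B: 54.11 − 2(18.45) = 17.21
  D: 0 + 1(18.45) − 1(8.352) = 10.1
  E: 0 + 1(8.352) = 8.352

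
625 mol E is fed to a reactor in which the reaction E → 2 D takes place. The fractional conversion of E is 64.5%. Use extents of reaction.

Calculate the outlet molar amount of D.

806 mol

E reacted = 0.645 × 625 = 403.1 mol; ν_E = −1, so ξ = 403.1/1 = 403.1 mol.
Outlet amounts (n = n₀ + ν ξ):
  E: 625 − 1(403.1) = 221.9
  D: 0 + 2(403.1) = 806.2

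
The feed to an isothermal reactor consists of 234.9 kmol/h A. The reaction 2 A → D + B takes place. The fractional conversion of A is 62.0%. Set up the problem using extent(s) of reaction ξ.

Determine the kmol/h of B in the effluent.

72.8 kmol/h

A reacted = 0.62 × 234.9 = 145.6 kmol/h; ν_A = −2, so ξ = 145.6/2 = 72.82 kmol/h.
Outlet amounts (n = n₀ + ν ξ):
  A: 234.9 − 2(72.82) = 89.26
  D: 0 + 1(72.82) = 72.82
  B: 0 + 1(72.82) = 72.82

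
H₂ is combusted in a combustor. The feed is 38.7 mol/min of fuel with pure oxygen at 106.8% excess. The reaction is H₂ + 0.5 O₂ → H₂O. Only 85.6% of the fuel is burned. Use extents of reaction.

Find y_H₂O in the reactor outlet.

Stoichiometric O₂ = 0.5 × 38.7 = 19.35 mol/min; O₂ fed = 19.35 × 2.068 = 40.02 mol/min.
Fuel reacted = 0.856 × 38.7 → ξ = 33.13 mol/min.
Outlet (n = n₀ + ν ξ):
  H₂: 38.7 − 1(33.13) = 5.573
  O₂: 40.02 − 0.5(33.13) = 23.45
  H₂O: 0 + 1(33.13) = 33.13
Total out = 62.15 mol/min; y_H₂O = 33.13 / 62.15 = 0.533.

0.533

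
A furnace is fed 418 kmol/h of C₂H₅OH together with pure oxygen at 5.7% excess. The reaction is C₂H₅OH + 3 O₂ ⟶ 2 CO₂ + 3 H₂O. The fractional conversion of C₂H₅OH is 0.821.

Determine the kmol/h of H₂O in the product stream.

Stoichiometric O₂ = 3 × 418 = 1254 kmol/h; O₂ fed = 1254 × 1.057 = 1325 kmol/h.
Fuel reacted = 0.821 × 418 → ξ = 343.2 kmol/h.
Outlet (n = n₀ + ν ξ):
  C₂H₅OH: 418 − 1(343.2) = 74.82
  O₂: 1325 − 3(343.2) = 295.9
  CO₂: 0 + 2(343.2) = 686.4
  H₂O: 0 + 3(343.2) = 1030

1030 kmol/h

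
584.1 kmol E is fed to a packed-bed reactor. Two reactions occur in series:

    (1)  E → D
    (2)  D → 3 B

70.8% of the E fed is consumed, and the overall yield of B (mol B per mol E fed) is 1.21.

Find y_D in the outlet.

Conversion of E: E consumed = 1ξ₁ = 0.708 × 584.1 → ξ₁ = 413.5 kmol.
Yield of B: 3ξ₂ / 584.1 = 1.21 → ξ₂ = 235.6 kmol.
Outlet amounts (n = n₀ + Σ ν·ξ):
  E: 584.1 − 1(413.5) = 170.6
  D: 0 + 1(413.5) − 1(235.6) = 178
  B: 0 + 3(235.6) = 706.8
Total out = 1055 kmol; y_D = 178 / 1055 = 0.1686.

0.169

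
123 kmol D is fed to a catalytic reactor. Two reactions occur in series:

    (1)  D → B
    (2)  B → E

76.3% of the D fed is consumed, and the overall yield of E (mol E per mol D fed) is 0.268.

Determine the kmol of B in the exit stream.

60.9 kmol

Conversion of D: D consumed = 1ξ₁ = 0.763 × 123 → ξ₁ = 93.85 kmol.
Yield of E: 1ξ₂ / 123 = 0.268 → ξ₂ = 32.96 kmol.
Outlet amounts (n = n₀ + Σ ν·ξ):
  D: 123 − 1(93.85) = 29.15
  B: 0 + 1(93.85) − 1(32.96) = 60.89
  E: 0 + 1(32.96) = 32.96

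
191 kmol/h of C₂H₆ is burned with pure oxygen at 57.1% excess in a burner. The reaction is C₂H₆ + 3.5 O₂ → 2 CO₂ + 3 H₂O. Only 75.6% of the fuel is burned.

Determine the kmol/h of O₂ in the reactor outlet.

545 kmol/h

Stoichiometric O₂ = 3.5 × 191 = 668.5 kmol/h; O₂ fed = 668.5 × 1.571 = 1050 kmol/h.
Fuel reacted = 0.756 × 191 → ξ = 144.4 kmol/h.
Outlet (n = n₀ + ν ξ):
  C₂H₆: 191 − 1(144.4) = 46.6
  O₂: 1050 − 3.5(144.4) = 544.8
  CO₂: 0 + 2(144.4) = 288.8
  H₂O: 0 + 3(144.4) = 433.2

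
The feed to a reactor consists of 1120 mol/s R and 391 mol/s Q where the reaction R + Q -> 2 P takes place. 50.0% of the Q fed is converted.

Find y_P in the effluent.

0.259

Q reacted = 0.5 × 391 = 195.5 mol/s; ν_Q = −1, so ξ = 195.5/1 = 195.5 mol/s.
Outlet amounts (n = n₀ + ν ξ):
  R: 1120 − 1(195.5) = 924.5
  Q: 391 − 1(195.5) = 195.5
  P: 0 + 2(195.5) = 391
Total out = 1511 mol/s; y_P = 391 / 1511 = 0.2588.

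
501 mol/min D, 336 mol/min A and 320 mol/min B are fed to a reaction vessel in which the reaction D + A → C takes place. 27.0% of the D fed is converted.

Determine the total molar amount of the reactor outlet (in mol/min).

D reacted = 0.27 × 501 = 135.3 mol/min; ν_D = −1, so ξ = 135.3/1 = 135.3 mol/min.
Outlet amounts (n = n₀ + ν ξ):
  D: 501 − 1(135.3) = 365.7
  A: 336 − 1(135.3) = 200.7
  C: 0 + 1(135.3) = 135.3
  B: 320 (inert)
Total out = 365.7 + 200.7 + 135.3 + 320 = 1022 mol/min.

1020 mol/min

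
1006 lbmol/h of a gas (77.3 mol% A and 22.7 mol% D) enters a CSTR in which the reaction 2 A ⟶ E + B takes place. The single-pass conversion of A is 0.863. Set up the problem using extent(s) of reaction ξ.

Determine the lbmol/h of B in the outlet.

336 lbmol/h

A reacted = 0.863 × 777.6 = 671.1 lbmol/h; ν_A = −2, so ξ = 671.1/2 = 335.6 lbmol/h.
Outlet amounts (n = n₀ + ν ξ):
  A: 777.6 − 2(335.6) = 106.5
  E: 0 + 1(335.6) = 335.6
  B: 0 + 1(335.6) = 335.6
  D: 228.4 (inert)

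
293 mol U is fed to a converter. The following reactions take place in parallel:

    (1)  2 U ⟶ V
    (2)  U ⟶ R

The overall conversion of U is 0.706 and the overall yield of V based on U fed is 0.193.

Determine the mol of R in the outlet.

93.8 mol

Yield of V: 1ξ₁ / 293 = 0.193 → ξ₁ = 56.55 mol.
Conversion of U: 2ξ₁ + 1ξ₂ = 0.706 × 293 = 206.9 → ξ₂ = 93.76 mol.
Outlet amounts (n = n₀ + Σ ν·ξ):
  U: 293 − 2(56.55) − 1(93.76) = 86.14
  V: 0 + 1(56.55) = 56.55
  R: 0 + 1(93.76) = 93.76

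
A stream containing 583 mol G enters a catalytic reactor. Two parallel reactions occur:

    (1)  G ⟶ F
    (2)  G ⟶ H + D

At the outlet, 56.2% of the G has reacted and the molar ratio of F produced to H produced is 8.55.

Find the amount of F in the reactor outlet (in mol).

293 mol

Conversion of G: G consumed = 0.562 × 583 = 327.6 mol = 1ξ₁ + 1ξ₂.
Selectivity: 1ξ₁ / (1ξ₂) = 8.55 → ξ₁ = 8.55 ξ₂.
Substitute: (1·8.55 + 1) ξ₂ = 327.6 → ξ₂ = 34.31 mol, ξ₁ = 293.3 mol.
Outlet amounts (n = n₀ + Σ ν·ξ):
  G: 583 − 1(293.3) − 1(34.31) = 255.4
  F: 0 + 1(293.3) = 293.3
  H: 0 + 1(34.31) = 34.31
  D: 0 + 1(34.31) = 34.31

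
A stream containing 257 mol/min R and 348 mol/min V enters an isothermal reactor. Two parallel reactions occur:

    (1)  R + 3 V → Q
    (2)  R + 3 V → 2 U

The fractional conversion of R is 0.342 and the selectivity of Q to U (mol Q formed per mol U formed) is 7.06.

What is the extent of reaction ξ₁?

ξ₁ = 82.1 mol/min

Conversion of R: R consumed = 0.342 × 257 = 87.89 mol/min = 1ξ₁ + 1ξ₂.
Selectivity: 1ξ₁ / (2ξ₂) = 7.06 → ξ₁ = 14.12 ξ₂.
Substitute: (1·14.12 + 1) ξ₂ = 87.89 → ξ₂ = 5.813 mol/min, ξ₁ = 82.08 mol/min.
Outlet amounts (n = n₀ + Σ ν·ξ):
  R: 257 − 1(82.08) − 1(5.813) = 169.1
  V: 348 − 3(82.08) − 3(5.813) = 84.32
  Q: 0 + 1(82.08) = 82.08
  U: 0 + 2(5.813) = 11.63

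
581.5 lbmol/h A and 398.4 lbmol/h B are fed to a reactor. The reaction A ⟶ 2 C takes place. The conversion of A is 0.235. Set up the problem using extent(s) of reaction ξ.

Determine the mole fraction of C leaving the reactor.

0.245

A reacted = 0.235 × 581.5 = 136.7 lbmol/h; ν_A = −1, so ξ = 136.7/1 = 136.7 lbmol/h.
Outlet amounts (n = n₀ + ν ξ):
  A: 581.5 − 1(136.7) = 444.8
  C: 0 + 2(136.7) = 273.3
  B: 398.4 (inert)
Total out = 1117 lbmol/h; y_C = 273.3 / 1117 = 0.2448.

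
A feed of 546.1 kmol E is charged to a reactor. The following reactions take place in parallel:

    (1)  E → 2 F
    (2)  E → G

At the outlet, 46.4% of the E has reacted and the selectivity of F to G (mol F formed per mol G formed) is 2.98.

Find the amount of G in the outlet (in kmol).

102 kmol

Conversion of E: E consumed = 0.464 × 546.1 = 253.4 kmol = 1ξ₁ + 1ξ₂.
Selectivity: 2ξ₁ / (1ξ₂) = 2.98 → ξ₁ = 1.49 ξ₂.
Substitute: (1·1.49 + 1) ξ₂ = 253.4 → ξ₂ = 101.8 kmol, ξ₁ = 151.6 kmol.
Outlet amounts (n = n₀ + Σ ν·ξ):
  E: 546.1 − 1(151.6) − 1(101.8) = 292.7
  F: 0 + 2(151.6) = 303.3
  G: 0 + 1(101.8) = 101.8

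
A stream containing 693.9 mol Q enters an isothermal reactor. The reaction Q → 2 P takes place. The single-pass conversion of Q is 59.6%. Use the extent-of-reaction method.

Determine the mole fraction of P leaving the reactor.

0.747

Q reacted = 0.596 × 693.9 = 413.6 mol; ν_Q = −1, so ξ = 413.6/1 = 413.6 mol.
Outlet amounts (n = n₀ + ν ξ):
  Q: 693.9 − 1(413.6) = 280.3
  P: 0 + 2(413.6) = 827.1
Total out = 1107 mol; y_P = 827.1 / 1107 = 0.7469.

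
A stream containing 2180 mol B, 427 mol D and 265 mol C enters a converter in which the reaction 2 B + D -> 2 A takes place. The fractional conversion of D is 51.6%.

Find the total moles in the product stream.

2650 mol

D reacted = 0.516 × 427 = 220.3 mol; ν_D = −1, so ξ = 220.3/1 = 220.3 mol.
Outlet amounts (n = n₀ + ν ξ):
  B: 2180 − 2(220.3) = 1739
  D: 427 − 1(220.3) = 206.7
  A: 0 + 2(220.3) = 440.7
  C: 265 (inert)
Total out = 1739 + 206.7 + 440.7 + 265 = 2652 mol.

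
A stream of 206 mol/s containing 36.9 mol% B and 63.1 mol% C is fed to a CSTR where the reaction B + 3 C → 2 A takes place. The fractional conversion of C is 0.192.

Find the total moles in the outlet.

189 mol/s

C reacted = 0.192 × 130 = 24.96 mol/s; ν_C = −3, so ξ = 24.96/3 = 8.319 mol/s.
Outlet amounts (n = n₀ + ν ξ):
  B: 76.01 − 1(8.319) = 67.69
  C: 130 − 3(8.319) = 105
  A: 0 + 2(8.319) = 16.64
Total out = 67.69 + 105 + 16.64 = 189.4 mol/s.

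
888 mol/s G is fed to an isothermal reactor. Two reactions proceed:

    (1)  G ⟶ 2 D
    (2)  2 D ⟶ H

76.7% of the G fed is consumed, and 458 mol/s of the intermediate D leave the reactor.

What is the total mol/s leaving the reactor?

1120 mol/s

Conversion of G: G consumed = 1ξ₁ = 0.767 × 888 → ξ₁ = 681.1 mol/s.
D balance: n_D = 0 + 2ξ₁ − 2ξ₂ = 458 → ξ₂ = (2·681.1 − 458)/2 = 452.1 mol/s.
Outlet amounts (n = n₀ + Σ ν·ξ):
  G: 888 − 1(681.1) = 206.9
  D: 0 + 2(681.1) − 2(452.1) = 458
  H: 0 + 1(452.1) = 452.1
Total out = 206.9 + 458 + 452.1 = 1117 mol/s.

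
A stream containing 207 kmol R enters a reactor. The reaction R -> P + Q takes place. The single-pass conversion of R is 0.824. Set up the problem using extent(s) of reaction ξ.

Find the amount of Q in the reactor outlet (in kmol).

R reacted = 0.824 × 207 = 170.6 kmol; ν_R = −1, so ξ = 170.6/1 = 170.6 kmol.
Outlet amounts (n = n₀ + ν ξ):
  R: 207 − 1(170.6) = 36.43
  P: 0 + 1(170.6) = 170.6
  Q: 0 + 1(170.6) = 170.6

171 kmol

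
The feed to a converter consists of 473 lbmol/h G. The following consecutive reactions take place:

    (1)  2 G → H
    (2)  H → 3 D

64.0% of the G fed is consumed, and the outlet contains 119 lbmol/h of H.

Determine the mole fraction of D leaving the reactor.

Conversion of G: G consumed = 2ξ₁ = 0.64 × 473 → ξ₁ = 151.4 lbmol/h.
H balance: n_H = 0 + 1ξ₁ − 1ξ₂ = 119 → ξ₂ = (1·151.4 − 119)/1 = 32.36 lbmol/h.
Outlet amounts (n = n₀ + Σ ν·ξ):
  G: 473 − 2(151.4) = 170.3
  H: 0 + 1(151.4) − 1(32.36) = 119
  D: 0 + 3(32.36) = 97.08
Total out = 386.4 lbmol/h; y_D = 97.08 / 386.4 = 0.2513.

0.251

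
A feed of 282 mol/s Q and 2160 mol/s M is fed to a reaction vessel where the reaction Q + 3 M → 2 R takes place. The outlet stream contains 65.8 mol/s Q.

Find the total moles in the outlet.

2010 mol/s

For Q: n = n₀ − 1ξ → 65.8 = 282 − 1ξ, giving ξ = 216.2 mol/s.
Outlet amounts (n = n₀ + ν ξ):
  Q: 282 − 1(216.2) = 65.8
  M: 2160 − 3(216.2) = 1511
  R: 0 + 2(216.2) = 432.4
Total out = 65.8 + 1511 + 432.4 = 2010 mol/s.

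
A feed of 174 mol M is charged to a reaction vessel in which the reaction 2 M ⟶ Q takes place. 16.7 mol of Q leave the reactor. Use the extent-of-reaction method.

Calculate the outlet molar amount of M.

For Q: n = n₀ + 1ξ → 16.7 = 0 + 1ξ, giving ξ = 16.7 mol.
Outlet amounts (n = n₀ + ν ξ):
  M: 174 − 2(16.7) = 140.6
  Q: 0 + 1(16.7) = 16.7

141 mol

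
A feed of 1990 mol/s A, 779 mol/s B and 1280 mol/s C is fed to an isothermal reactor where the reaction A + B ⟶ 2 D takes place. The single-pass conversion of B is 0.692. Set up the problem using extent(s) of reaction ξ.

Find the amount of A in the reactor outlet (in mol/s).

1450 mol/s

B reacted = 0.692 × 779 = 539.1 mol/s; ν_B = −1, so ξ = 539.1/1 = 539.1 mol/s.
Outlet amounts (n = n₀ + ν ξ):
  A: 1990 − 1(539.1) = 1451
  B: 779 − 1(539.1) = 239.9
  D: 0 + 2(539.1) = 1078
  C: 1280 (inert)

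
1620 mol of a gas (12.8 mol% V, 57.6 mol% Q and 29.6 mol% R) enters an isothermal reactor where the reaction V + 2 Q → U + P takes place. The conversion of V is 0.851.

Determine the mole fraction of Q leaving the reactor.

0.402

V reacted = 0.851 × 207.4 = 176.5 mol; ν_V = −1, so ξ = 176.5/1 = 176.5 mol.
Outlet amounts (n = n₀ + ν ξ):
  V: 207.4 − 1(176.5) = 30.9
  Q: 933.1 − 2(176.5) = 580.2
  U: 0 + 1(176.5) = 176.5
  P: 0 + 1(176.5) = 176.5
  R: 479.5 (inert)
Total out = 1444 mol; y_Q = 580.2 / 1444 = 0.4019.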